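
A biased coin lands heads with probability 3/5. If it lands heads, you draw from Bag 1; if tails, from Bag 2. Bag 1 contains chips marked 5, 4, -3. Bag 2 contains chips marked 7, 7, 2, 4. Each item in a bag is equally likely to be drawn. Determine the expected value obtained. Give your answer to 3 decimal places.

E[X | Bag 1] = (5 + 4 − 3)/3 = 2
E[X | Bag 2] = (7 + 7 + 2 + 4)/4 = 5
E[X] = (3/5)·2 + (2/5)·5 = 16/5 ≈ 3.200

3.200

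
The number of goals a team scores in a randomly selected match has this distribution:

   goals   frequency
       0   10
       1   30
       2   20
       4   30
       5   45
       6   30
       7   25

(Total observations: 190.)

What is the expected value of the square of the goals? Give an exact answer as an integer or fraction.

Total = 190, so P(goals=0) = 10/190, etc.
E[X²] = (1/19)·0 + (3/19)·1 + (2/19)·4 + (3/19)·16 + (9/38)·25 + (3/19)·36 + (5/38)·49
     = 402/19

402/19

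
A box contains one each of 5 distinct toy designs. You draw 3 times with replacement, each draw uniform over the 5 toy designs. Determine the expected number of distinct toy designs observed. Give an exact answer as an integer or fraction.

61/25

Let Xⱼ=1 if type j appears at least once. P(Xⱼ=1) = 1 − ((5−1)/5)^3 = 61/125.
E[#distinct] = 5·61/125 = 61/25.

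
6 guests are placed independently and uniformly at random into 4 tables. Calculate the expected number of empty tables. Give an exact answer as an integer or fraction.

Let Xⱼ=1 if table j is empty. P(Xⱼ=1) = ((4-1)/4)^6 = 729/4096.
By linearity, E[#empty] = 4·729/4096 = 729/1024.

729/1024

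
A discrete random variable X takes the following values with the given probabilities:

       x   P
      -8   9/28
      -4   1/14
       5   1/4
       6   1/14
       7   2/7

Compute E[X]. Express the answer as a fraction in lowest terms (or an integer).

23/28

E[X] = (9/28)·(-8) + (1/14)·(-4) + (1/4)·5 + (1/14)·6 + (2/7)·7
     = 23/28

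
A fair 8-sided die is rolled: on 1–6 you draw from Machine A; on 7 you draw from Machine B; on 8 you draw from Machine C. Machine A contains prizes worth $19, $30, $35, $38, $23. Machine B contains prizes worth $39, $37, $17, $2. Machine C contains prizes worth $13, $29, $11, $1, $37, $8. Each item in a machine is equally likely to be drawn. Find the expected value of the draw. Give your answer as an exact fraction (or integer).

E[X | Machine A] = (19 + 30 + 35 + 38 + 23)/5 = 29
E[X | Machine B] = (39 + 37 + 17 + 2)/4 = 95/4
E[X | Machine C] = (13 + 29 + 11 + 1 + 37 + 8)/6 = 33/2
E[X] = (3/4)·29 + (1/8)·95/4 + (1/8)·33/2 = 857/32

857/32 dollars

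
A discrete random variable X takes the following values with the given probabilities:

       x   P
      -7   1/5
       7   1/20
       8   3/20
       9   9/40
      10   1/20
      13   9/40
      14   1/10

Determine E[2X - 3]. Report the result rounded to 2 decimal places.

11.00

E[2x-3] = (1/5)·(-17) + (1/20)·11 + (3/20)·13 + (9/40)·15 + (1/20)·17 + (9/40)·23 + (1/10)·25
     = 11 ≈ 11.00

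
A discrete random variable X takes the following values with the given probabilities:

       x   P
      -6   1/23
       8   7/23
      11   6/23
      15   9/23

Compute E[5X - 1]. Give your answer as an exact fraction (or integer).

1232/23

E[5x-1] = (1/23)·(-31) + (7/23)·39 + (6/23)·54 + (9/23)·74
     = 1232/23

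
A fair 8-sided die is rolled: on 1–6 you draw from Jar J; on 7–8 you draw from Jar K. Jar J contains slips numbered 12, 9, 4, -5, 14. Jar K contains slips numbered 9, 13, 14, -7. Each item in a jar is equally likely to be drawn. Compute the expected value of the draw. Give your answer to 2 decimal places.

6.91

E[X | Jar J] = (12 + 9 + 4 − 5 + 14)/5 = 34/5
E[X | Jar K] = (9 + 13 + 14 − 7)/4 = 29/4
E[X] = (3/4)·34/5 + (1/4)·29/4 = 553/80 ≈ 6.91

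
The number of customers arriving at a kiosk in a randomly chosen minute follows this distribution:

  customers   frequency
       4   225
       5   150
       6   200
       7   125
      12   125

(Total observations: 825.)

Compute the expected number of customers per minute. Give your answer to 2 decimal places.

6.33

Total = 825, so P(customers=4) = 225/825, etc.
E[X] = (3/11)·4 + (2/11)·5 + (8/33)·6 + (5/33)·7 + (5/33)·12
     = 19/3 ≈ 6.33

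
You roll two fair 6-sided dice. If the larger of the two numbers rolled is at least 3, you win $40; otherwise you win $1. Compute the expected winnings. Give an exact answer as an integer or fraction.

107/3 dollars

E[payout] = (1/9)·1 + (8/9)·40 = 107/3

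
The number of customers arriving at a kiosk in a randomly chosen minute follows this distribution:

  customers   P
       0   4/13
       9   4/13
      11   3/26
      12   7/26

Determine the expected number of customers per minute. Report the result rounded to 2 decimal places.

E[X] = (4/13)·0 + (4/13)·9 + (3/26)·11 + (7/26)·12
     = 189/26 ≈ 7.27

7.27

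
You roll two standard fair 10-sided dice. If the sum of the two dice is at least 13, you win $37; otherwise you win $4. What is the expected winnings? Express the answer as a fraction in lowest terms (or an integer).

E[payout] = (16/25)·4 + (9/25)·37 = 397/25

397/25 dollars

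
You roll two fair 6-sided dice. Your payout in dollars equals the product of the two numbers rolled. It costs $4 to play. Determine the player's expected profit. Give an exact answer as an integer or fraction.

Distribution of the product of the two numbers rolled: 1 w.p. 1/36, 2 w.p. 1/18, 3 w.p. 1/18, 4 w.p. 1/12, 5 w.p. 1/18, 6 w.p. 1/9, …
E[payout] = (1/36)·1 + (1/18)·2 + (1/18)·3 + (1/12)·4 + (1/18)·5 + (1/9)·6 + (1/18)·8 + (1/36)·9 + (1/18)·10 + (1/9)·12 + (1/18)·15 + (1/36)·16 + (1/18)·18 + (1/18)·20 + (1/18)·24 + (1/36)·25 + (1/18)·30 + (1/36)·36 = 49/4
Expected profit = 49/4 − 4 = 33/4

33/4 dollars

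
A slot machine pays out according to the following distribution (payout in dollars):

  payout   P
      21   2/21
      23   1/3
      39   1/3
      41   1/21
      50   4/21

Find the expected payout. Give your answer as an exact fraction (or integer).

E[X] = (2/21)·21 + (1/3)·23 + (1/3)·39 + (1/21)·41 + (4/21)·50
     = 239/7

239/7 dollars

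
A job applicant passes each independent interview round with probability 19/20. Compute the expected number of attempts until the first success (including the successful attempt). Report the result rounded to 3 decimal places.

1.053

For a geometric distribution, E[trials] = 1/p = 1/(19/20) = 20/19.
≈ 1.053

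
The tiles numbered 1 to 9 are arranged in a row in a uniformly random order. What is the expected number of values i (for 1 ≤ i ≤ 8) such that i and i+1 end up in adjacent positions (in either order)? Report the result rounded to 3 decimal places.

For each i ∈ {1,…,8}, let Xᵢ = 1 if i and i+1 are adjacent. P(Xᵢ=1) = 2·(9−1)!/9! = 2/9.
By linearity, E[ΣXᵢ] = (8)·(2/9) = 16/9.
≈ 1.778

1.778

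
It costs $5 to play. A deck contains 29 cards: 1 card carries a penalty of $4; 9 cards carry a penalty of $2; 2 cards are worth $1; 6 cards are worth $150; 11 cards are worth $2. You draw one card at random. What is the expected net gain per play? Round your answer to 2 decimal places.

E[payout] = (1/29)·(-4) + (9/29)·(-2) + (2/29)·1 + (6/29)·150 + (11/29)·2 = 902/29
Expected profit = 902/29 − 5 = 757/29 ≈ $26.10

$26.10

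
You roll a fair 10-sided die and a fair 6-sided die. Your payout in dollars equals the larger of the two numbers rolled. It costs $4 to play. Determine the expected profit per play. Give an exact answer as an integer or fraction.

25/12 dollars

Distribution of the larger of the two numbers rolled: 1 w.p. 1/60, 2 w.p. 1/20, 3 w.p. 1/12, 4 w.p. 7/60, 5 w.p. 3/20, 6 w.p. 11/60, …
E[payout] = (1/60)·1 + (1/20)·2 + (1/12)·3 + (7/60)·4 + (3/20)·5 + (11/60)·6 + (1/10)·7 + (1/10)·8 + (1/10)·9 + (1/10)·10 = 73/12
Expected profit = 73/12 − 4 = 25/12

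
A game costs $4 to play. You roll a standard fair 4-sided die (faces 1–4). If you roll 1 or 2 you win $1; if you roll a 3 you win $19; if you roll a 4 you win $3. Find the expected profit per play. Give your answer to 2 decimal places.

E[payout] = (1/2)·1 + (1/4)·3 + (1/4)·19 = 6
Expected profit = 6 − 4 = 2 ≈ $2.00

$2.00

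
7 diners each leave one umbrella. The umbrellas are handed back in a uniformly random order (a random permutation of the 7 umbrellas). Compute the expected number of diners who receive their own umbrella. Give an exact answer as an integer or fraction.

1

Let Xᵢ = 1 if person i gets their own umbrella. For each i, P(Xᵢ=1) = 1/7.
By linearity of expectation, E[X₁+…+X_7] = 7·(1/7) = 1.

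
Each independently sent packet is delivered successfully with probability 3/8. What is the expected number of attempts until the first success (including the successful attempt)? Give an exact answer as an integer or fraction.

8/3

For a geometric distribution, E[trials] = 1/p = 1/(3/8) = 8/3.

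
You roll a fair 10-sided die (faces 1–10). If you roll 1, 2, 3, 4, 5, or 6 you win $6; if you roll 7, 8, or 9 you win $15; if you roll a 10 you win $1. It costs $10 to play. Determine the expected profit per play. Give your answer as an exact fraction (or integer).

-9/5 dollars

E[payout] = (1/10)·1 + (3/5)·6 + (3/10)·15 = 41/5
Expected profit = 41/5 − 10 = -9/5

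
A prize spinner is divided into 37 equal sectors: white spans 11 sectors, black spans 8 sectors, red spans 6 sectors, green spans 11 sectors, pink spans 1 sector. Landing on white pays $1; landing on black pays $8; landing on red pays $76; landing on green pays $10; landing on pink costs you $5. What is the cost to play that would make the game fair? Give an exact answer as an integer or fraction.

E[payout] = (11/37)·1 + (8/37)·8 + (6/37)·76 + (11/37)·10 + (1/37)·(-5) = 636/37
Fair fee = E[payout] = 636/37

636/37 dollars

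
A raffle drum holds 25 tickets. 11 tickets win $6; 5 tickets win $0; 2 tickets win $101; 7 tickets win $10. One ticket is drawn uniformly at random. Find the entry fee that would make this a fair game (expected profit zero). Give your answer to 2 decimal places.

$13.52

E[payout] = (11/25)·6 + (5/25)·0 + (2/25)·101 + (7/25)·10 = 338/25
Fair fee = E[payout] = 338/25 ≈ $13.52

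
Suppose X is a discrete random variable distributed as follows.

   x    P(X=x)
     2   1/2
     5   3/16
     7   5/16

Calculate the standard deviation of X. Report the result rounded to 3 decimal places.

E[X] = 33/8, E[X²] = 22
Var(X) = E[X²] − (E[X])² = 22 − 1089/64 = 319/64
SD(X) = √(319/64) ≈ 2.233

2.233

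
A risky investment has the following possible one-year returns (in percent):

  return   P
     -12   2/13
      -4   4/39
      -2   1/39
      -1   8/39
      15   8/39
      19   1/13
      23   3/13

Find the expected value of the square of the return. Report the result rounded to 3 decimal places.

E[X²] = (2/13)·144 + (4/39)·16 + (1/39)·4 + (8/39)·1 + (8/39)·225 + (1/13)·361 + (3/13)·529
     = 8584/39 ≈ 220.103

220.103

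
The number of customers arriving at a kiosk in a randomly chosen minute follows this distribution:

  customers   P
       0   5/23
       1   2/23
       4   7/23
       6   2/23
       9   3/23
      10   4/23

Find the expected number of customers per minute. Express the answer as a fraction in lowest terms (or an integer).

109/23

E[X] = (5/23)·0 + (2/23)·1 + (7/23)·4 + (2/23)·6 + (3/23)·9 + (4/23)·10
     = 109/23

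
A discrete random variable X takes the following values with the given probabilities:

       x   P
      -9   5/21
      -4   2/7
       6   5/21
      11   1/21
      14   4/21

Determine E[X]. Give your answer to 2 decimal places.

1.33

E[X] = (5/21)·(-9) + (2/7)·(-4) + (5/21)·6 + (1/21)·11 + (4/21)·14
     = 4/3 ≈ 1.33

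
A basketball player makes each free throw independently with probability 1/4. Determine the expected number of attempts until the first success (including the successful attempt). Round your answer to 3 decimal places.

For a geometric distribution, E[trials] = 1/p = 1/(1/4) = 4.
≈ 4.000

4.000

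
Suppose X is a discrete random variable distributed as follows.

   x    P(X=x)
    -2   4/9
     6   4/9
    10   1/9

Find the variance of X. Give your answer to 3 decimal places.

E[X] = (4/9)·(-2) + (4/9)·6 + (1/9)·10 = 26/9
E[X²] = (4/9)·4 + (4/9)·36 + (1/9)·100 = 260/9
Var(X) = 260/9 − (26/9)² = 1664/81 ≈ 20.543

20.543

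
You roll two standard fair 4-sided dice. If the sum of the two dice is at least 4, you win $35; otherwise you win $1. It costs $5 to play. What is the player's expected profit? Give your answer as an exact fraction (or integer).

E[payout] = (3/16)·1 + (13/16)·35 = 229/8
Expected profit = 229/8 − 5 = 189/8

189/8 dollars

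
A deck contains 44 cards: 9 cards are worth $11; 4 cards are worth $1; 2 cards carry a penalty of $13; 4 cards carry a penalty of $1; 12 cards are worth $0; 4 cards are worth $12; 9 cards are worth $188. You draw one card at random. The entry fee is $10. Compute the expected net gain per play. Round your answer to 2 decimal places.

$31.20

E[payout] = (9/44)·11 + (4/44)·1 + (2/44)·(-13) + (4/44)·(-1) + (12/44)·0 + (4/44)·12 + (9/44)·188 = 1813/44
Expected profit = 1813/44 − 10 = 1373/44 ≈ $31.20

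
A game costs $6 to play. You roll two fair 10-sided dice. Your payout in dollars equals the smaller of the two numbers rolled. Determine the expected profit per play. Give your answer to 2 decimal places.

Distribution of the smaller of the two numbers rolled: 1 w.p. 19/100, 2 w.p. 17/100, 3 w.p. 3/20, 4 w.p. 13/100, 5 w.p. 11/100, 6 w.p. 9/100, …
E[payout] = (19/100)·1 + (17/100)·2 + (3/20)·3 + (13/100)·4 + (11/100)·5 + (9/100)·6 + (7/100)·7 + (1/20)·8 + (3/100)·9 + (1/100)·10 = 77/20
Expected profit = 77/20 − 6 = -43/20 ≈ -$2.15

-$2.15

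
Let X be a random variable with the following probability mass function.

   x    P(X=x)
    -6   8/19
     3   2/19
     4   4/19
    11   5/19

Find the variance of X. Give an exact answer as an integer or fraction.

E[X] = (8/19)·(-6) + (2/19)·3 + (4/19)·4 + (5/19)·11 = 29/19
E[X²] = (8/19)·36 + (2/19)·9 + (4/19)·16 + (5/19)·121 = 975/19
Var(X) = 975/19 − (29/19)² = 17684/361

17684/361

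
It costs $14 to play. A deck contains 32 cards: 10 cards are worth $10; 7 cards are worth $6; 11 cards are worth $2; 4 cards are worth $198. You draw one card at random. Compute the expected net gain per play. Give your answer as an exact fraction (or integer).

E[payout] = (10/32)·10 + (7/32)·6 + (11/32)·2 + (4/32)·198 = 239/8
Expected profit = 239/8 − 14 = 127/8

127/8 dollars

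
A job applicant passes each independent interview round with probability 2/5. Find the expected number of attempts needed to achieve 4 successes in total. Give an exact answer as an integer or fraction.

By linearity (sum of 4 independent geometric waits), E[trials] = 4/p = 4/(2/5) = 10.

10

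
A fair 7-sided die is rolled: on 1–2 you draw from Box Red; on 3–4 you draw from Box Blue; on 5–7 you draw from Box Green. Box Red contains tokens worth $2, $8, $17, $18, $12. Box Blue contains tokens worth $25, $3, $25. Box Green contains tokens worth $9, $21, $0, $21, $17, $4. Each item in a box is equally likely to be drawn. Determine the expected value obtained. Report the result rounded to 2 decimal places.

$13.45

E[X | Box Red] = (2 + 8 + 17 + 18 + 12)/5 = 57/5
E[X | Box Blue] = (25 + 3 + 25)/3 = 53/3
E[X | Box Green] = (9 + 21 + 0 + 21 + 17 + 4)/6 = 12
E[X] = (2/7)·57/5 + (2/7)·53/3 + (3/7)·12 = 1412/105 ≈ 13.45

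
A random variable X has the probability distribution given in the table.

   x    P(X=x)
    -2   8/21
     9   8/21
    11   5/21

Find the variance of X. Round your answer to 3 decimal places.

33.252

E[X] = (8/21)·(-2) + (8/21)·9 + (5/21)·11 = 37/7
E[X²] = (8/21)·4 + (8/21)·81 + (5/21)·121 = 1285/21
Var(X) = 1285/21 − (37/7)² = 4888/147 ≈ 33.252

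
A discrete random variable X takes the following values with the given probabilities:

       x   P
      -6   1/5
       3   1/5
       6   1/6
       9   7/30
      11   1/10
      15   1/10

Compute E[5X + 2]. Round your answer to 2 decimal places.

27.50

E[5x+2] = (1/5)·(-28) + (1/5)·17 + (1/6)·32 + (7/30)·47 + (1/10)·57 + (1/10)·77
     = 55/2 ≈ 27.50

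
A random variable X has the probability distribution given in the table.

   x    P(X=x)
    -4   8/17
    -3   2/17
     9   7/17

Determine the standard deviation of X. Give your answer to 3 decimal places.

6.307

E[X] = 25/17, E[X²] = 713/17
Var(X) = E[X²] − (E[X])² = 713/17 − 625/289 = 11496/289
SD(X) = √(11496/289) ≈ 6.307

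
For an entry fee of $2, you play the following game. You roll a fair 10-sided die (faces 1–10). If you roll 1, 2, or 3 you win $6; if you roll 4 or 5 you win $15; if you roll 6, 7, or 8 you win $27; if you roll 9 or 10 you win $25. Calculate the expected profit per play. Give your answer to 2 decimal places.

$15.90

E[payout] = (3/10)·6 + (1/5)·15 + (1/5)·25 + (3/10)·27 = 179/10
Expected profit = 179/10 − 2 = 159/10 ≈ $15.90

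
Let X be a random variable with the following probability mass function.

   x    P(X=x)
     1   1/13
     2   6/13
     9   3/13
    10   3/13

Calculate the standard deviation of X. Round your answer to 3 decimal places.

E[X] = 70/13, E[X²] = 568/13
Var(X) = E[X²] − (E[X])² = 568/13 − 4900/169 = 2484/169
SD(X) = √(2484/169) ≈ 3.834

3.834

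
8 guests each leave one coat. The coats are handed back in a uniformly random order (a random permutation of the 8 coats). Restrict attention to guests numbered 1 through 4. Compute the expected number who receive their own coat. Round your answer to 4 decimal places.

Let Xᵢ = 1 if person i gets their own coat. For each i, P(Xᵢ=1) = 1/8.
By linearity of expectation, E[X₁+…+X_4] = 4·(1/8) = 1/2.
≈ 0.5000

0.5000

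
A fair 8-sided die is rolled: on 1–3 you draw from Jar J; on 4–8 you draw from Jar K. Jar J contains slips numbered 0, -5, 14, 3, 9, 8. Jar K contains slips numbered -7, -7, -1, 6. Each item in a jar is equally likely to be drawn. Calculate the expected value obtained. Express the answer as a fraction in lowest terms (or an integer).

E[X | Jar J] = (0 − 5 + 14 + 3 + 9 + 8)/6 = 29/6
E[X | Jar K] = (-7 − 7 − 1 + 6)/4 = -9/4
E[X] = (3/8)·29/6 + (5/8)·(-9/4) = 13/32

13/32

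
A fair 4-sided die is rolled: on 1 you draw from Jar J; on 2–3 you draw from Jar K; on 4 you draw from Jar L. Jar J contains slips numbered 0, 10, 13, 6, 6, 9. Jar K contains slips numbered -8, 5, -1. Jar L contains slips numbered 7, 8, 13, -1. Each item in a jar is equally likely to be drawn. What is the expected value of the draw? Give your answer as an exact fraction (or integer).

E[X | Jar J] = (0 + 10 + 13 + 6 + 6 + 9)/6 = 22/3
E[X | Jar K] = (-8 + 5 − 1)/3 = -4/3
E[X | Jar L] = (7 + 8 + 13 − 1)/4 = 27/4
E[X] = (1/4)·22/3 + (1/2)·(-4/3) + (1/4)·27/4 = 137/48

137/48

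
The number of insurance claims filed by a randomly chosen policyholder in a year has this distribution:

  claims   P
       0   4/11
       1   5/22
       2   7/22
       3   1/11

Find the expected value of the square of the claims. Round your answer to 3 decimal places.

E[X²] = (4/11)·0 + (5/22)·1 + (7/22)·4 + (1/11)·9
     = 51/22 ≈ 2.318

2.318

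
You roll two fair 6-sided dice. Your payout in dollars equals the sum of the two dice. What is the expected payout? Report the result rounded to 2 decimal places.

$7.00

Distribution of the sum of the two dice: 2 w.p. 1/36, 3 w.p. 1/18, 4 w.p. 1/12, 5 w.p. 1/9, 6 w.p. 5/36, 7 w.p. 1/6, …
E[payout] = (1/36)·2 + (1/18)·3 + (1/12)·4 + (1/9)·5 + (5/36)·6 + (1/6)·7 + (5/36)·8 + (1/9)·9 + (1/12)·10 + (1/18)·11 + (1/36)·12 = 7
≈ $7.00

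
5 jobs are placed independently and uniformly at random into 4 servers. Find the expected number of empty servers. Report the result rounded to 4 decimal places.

0.9492

Let Xⱼ=1 if server j is empty. P(Xⱼ=1) = ((4-1)/4)^5 = 243/1024.
By linearity, E[#empty] = 4·243/1024 = 243/256.
≈ 0.9492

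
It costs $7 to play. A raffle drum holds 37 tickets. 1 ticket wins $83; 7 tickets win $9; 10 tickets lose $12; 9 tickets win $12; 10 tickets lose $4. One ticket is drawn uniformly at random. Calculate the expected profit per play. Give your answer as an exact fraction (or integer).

E[payout] = (1/37)·83 + (7/37)·9 + (10/37)·(-12) + (9/37)·12 + (10/37)·(-4) = 94/37
Expected profit = 94/37 − 7 = -165/37

-165/37 dollars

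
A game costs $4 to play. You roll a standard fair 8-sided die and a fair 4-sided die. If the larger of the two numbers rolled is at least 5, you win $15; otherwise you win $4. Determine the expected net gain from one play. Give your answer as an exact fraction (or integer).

11/2 dollars

E[payout] = (1/2)·4 + (1/2)·15 = 19/2
Expected profit = 19/2 − 4 = 11/2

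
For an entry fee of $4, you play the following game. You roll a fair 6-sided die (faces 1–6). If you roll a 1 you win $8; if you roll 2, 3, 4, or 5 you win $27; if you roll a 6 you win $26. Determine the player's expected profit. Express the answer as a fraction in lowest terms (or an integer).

59/3 dollars

E[payout] = (1/6)·8 + (1/6)·26 + (2/3)·27 = 71/3
Expected profit = 71/3 − 4 = 59/3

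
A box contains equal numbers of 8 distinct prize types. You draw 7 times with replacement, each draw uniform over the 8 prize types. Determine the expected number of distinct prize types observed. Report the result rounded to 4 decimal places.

Let Xⱼ=1 if type j appears at least once. P(Xⱼ=1) = 1 − ((8−1)/8)^7 = 1273609/2097152.
E[#distinct] = 8·1273609/2097152 = 1273609/262144.
≈ 4.8584

4.8584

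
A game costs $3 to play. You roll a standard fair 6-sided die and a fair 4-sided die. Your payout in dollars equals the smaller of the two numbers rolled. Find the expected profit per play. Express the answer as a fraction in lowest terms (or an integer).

Distribution of the smaller of the two numbers rolled: 1 w.p. 3/8, 2 w.p. 7/24, 3 w.p. 5/24, 4 w.p. 1/8
E[payout] = (3/8)·1 + (7/24)·2 + (5/24)·3 + (1/8)·4 = 25/12
Expected profit = 25/12 − 3 = -11/12

-11/12 dollars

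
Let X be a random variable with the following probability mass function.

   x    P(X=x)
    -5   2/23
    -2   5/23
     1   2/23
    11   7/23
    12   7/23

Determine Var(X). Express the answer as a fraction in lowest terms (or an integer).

E[X] = (2/23)·(-5) + (5/23)·(-2) + (2/23)·1 + (7/23)·11 + (7/23)·12 = 143/23
E[X²] = (2/23)·25 + (5/23)·4 + (2/23)·1 + (7/23)·121 + (7/23)·144 = 1927/23
Var(X) = 1927/23 − (143/23)² = 23872/529

23872/529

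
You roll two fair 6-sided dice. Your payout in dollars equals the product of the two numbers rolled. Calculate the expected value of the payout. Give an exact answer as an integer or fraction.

Distribution of the product of the two numbers rolled: 1 w.p. 1/36, 2 w.p. 1/18, 3 w.p. 1/18, 4 w.p. 1/12, 5 w.p. 1/18, 6 w.p. 1/9, …
E[payout] = (1/36)·1 + (1/18)·2 + (1/18)·3 + (1/12)·4 + (1/18)·5 + (1/9)·6 + (1/18)·8 + (1/36)·9 + (1/18)·10 + (1/9)·12 + (1/18)·15 + (1/36)·16 + (1/18)·18 + (1/18)·20 + (1/18)·24 + (1/36)·25 + (1/18)·30 + (1/36)·36 = 49/4

49/4 dollars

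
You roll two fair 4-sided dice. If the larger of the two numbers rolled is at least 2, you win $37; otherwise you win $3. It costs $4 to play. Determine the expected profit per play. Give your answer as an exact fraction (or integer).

E[payout] = (1/16)·3 + (15/16)·37 = 279/8
Expected profit = 279/8 − 4 = 247/8

247/8 dollars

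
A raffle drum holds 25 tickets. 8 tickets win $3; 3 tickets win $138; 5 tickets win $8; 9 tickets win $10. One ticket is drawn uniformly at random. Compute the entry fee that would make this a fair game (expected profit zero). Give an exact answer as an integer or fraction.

568/25 dollars

E[payout] = (8/25)·3 + (3/25)·138 + (5/25)·8 + (9/25)·10 = 568/25
Fair fee = E[payout] = 568/25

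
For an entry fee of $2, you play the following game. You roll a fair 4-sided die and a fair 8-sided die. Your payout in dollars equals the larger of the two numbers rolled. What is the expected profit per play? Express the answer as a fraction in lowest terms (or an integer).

Distribution of the larger of the two numbers rolled: 1 w.p. 1/32, 2 w.p. 3/32, 3 w.p. 5/32, 4 w.p. 7/32, 5 w.p. 1/8, 6 w.p. 1/8, …
E[payout] = (1/32)·1 + (3/32)·2 + (5/32)·3 + (7/32)·4 + (1/8)·5 + (1/8)·6 + (1/8)·7 + (1/8)·8 = 77/16
Expected profit = 77/16 − 2 = 45/16

45/16 dollars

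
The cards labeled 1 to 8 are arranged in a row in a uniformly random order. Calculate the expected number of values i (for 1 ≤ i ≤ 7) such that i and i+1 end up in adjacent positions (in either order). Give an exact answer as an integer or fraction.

7/4

For each i ∈ {1,…,7}, let Xᵢ = 1 if i and i+1 are adjacent. P(Xᵢ=1) = 2·(8−1)!/8! = 2/8.
By linearity, E[ΣXᵢ] = (7)·(2/8) = 7/4.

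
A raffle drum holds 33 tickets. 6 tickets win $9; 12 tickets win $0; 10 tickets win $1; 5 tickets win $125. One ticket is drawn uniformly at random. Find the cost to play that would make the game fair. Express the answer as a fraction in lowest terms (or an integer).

689/33 dollars

E[payout] = (6/33)·9 + (12/33)·0 + (10/33)·1 + (5/33)·125 = 689/33
Fair fee = E[payout] = 689/33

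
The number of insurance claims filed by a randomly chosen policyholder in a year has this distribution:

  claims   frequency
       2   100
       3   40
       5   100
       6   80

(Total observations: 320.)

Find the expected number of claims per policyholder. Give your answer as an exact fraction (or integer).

Total = 320, so P(claims=2) = 100/320, etc.
E[X] = (5/16)·2 + (1/8)·3 + (5/16)·5 + (1/4)·6
     = 65/16

65/16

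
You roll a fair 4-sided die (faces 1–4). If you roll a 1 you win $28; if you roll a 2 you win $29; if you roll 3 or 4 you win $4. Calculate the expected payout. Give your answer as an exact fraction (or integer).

65/4 dollars

E[payout] = (1/2)·4 + (1/4)·28 + (1/4)·29 = 65/4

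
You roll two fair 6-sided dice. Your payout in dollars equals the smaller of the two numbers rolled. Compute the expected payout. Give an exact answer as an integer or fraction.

91/36 dollars

Distribution of the smaller of the two numbers rolled: 1 w.p. 11/36, 2 w.p. 1/4, 3 w.p. 7/36, 4 w.p. 5/36, 5 w.p. 1/12, 6 w.p. 1/36
E[payout] = (11/36)·1 + (1/4)·2 + (7/36)·3 + (5/36)·4 + (1/12)·5 + (1/36)·6 = 91/36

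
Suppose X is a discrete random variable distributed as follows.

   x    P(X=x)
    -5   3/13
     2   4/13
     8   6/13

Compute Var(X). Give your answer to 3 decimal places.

26.592

E[X] = (3/13)·(-5) + (4/13)·2 + (6/13)·8 = 41/13
E[X²] = (3/13)·25 + (4/13)·4 + (6/13)·64 = 475/13
Var(X) = 475/13 − (41/13)² = 4494/169 ≈ 26.592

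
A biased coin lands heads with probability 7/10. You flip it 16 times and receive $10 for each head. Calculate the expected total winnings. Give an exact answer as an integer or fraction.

$112

E[#heads] = 16·7/10 = 56/5 (linearity over flips).
E[winnings] = 10·56/5 = 112.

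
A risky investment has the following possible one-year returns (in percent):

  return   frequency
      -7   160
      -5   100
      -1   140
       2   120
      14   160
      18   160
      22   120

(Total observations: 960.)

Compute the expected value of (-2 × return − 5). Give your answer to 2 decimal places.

-18.00

Total = 960, so P(return=-7) = 160/960, etc.
E[-2x-5] = (1/6)·9 + (5/48)·5 + (7/48)·(-3) + (1/8)·(-9) + (1/6)·(-33) + (1/6)·(-41) + (1/8)·(-49)
     = -18 ≈ -18.00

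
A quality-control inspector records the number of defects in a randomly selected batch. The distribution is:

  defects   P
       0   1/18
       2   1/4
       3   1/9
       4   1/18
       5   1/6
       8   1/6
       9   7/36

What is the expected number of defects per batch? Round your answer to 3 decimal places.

4.972

E[X] = (1/18)·0 + (1/4)·2 + (1/9)·3 + (1/18)·4 + (1/6)·5 + (1/6)·8 + (7/36)·9
     = 179/36 ≈ 4.972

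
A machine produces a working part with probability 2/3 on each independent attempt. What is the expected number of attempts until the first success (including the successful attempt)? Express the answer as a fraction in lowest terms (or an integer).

For a geometric distribution, E[trials] = 1/p = 1/(2/3) = 3/2.

3/2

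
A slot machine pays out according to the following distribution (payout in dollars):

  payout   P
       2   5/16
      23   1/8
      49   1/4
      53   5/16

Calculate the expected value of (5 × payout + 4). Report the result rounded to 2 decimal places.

E[5x+4] = (5/16)·14 + (1/8)·119 + (1/4)·249 + (5/16)·269
     = 2649/16 ≈ 165.56

165.56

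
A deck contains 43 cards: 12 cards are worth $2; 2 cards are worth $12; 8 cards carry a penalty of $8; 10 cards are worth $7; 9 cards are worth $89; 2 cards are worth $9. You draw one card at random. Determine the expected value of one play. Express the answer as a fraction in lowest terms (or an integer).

E[payout] = (12/43)·2 + (2/43)·12 + (8/43)·(-8) + (10/43)·7 + (9/43)·89 + (2/43)·9 = 873/43

873/43 dollars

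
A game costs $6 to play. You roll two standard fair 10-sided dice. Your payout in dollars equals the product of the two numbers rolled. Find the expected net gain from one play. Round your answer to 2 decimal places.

$24.25

Distribution of the product of the two numbers rolled: 1 w.p. 1/100, 2 w.p. 1/50, 3 w.p. 1/50, 4 w.p. 3/100, 5 w.p. 1/50, 6 w.p. 1/25, …
E[payout] = (1/100)·1 + (1/50)·2 + (1/50)·3 + (3/100)·4 + (1/50)·5 + (1/25)·6 + (1/50)·7 + (1/25)·8 + (3/100)·9 + (1/25)·10 + (1/25)·12 + (1/50)·14 + (1/50)·15 + (3/100)·16 + (1/25)·18 + (1/25)·20 + (1/50)·21 + (1/25)·24 + (1/100)·25 + (1/50)·27 + (1/50)·28 + (1/25)·30 + (1/50)·32 + (1/50)·35 + (3/100)·36 + (1/25)·40 + (1/50)·42 + (1/50)·45 + (1/50)·48 + (1/100)·49 + (1/50)·50 + (1/50)·54 + (1/50)·56 + (1/50)·60 + (1/50)·63 + (1/100)·64 + (1/50)·70 + (1/50)·72 + (1/50)·80 + (1/100)·81 + (1/50)·90 + (1/100)·100 = 121/4
Expected profit = 121/4 − 6 = 97/4 ≈ $24.25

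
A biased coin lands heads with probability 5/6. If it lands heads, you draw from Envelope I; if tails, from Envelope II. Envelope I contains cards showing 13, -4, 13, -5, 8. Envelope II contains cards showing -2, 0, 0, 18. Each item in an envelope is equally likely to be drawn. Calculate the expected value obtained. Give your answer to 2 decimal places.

4.83

E[X | Envelope I] = (13 − 4 + 13 − 5 + 8)/5 = 5
E[X | Envelope II] = (-2 + 0 + 0 + 18)/4 = 4
E[X] = (5/6)·5 + (1/6)·4 = 29/6 ≈ 4.83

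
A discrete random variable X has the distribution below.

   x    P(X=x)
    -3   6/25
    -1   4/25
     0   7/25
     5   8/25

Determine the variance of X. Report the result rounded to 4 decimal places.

E[X] = (6/25)·(-3) + (4/25)·(-1) + (7/25)·0 + (8/25)·5 = 18/25
E[X²] = (6/25)·9 + (4/25)·1 + (7/25)·0 + (8/25)·25 = 258/25
Var(X) = 258/25 − (18/25)² = 6126/625 ≈ 9.8016

9.8016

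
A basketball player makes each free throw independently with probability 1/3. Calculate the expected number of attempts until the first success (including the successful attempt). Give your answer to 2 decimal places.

For a geometric distribution, E[trials] = 1/p = 1/(1/3) = 3.
≈ 3.00

3.00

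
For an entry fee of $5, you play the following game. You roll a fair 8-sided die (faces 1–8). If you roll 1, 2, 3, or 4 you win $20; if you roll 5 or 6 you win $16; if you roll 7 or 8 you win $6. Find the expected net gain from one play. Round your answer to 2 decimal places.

$10.50

E[payout] = (1/4)·6 + (1/4)·16 + (1/2)·20 = 31/2
Expected profit = 31/2 − 5 = 21/2 ≈ $10.50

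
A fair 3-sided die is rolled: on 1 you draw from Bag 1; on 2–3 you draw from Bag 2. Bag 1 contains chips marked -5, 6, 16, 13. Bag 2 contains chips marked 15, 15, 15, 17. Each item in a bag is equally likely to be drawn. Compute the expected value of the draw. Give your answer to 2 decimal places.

12.83

E[X | Bag 1] = (-5 + 6 + 16 + 13)/4 = 15/2
E[X | Bag 2] = (15 + 15 + 15 + 17)/4 = 31/2
E[X] = (1/3)·15/2 + (2/3)·31/2 = 77/6 ≈ 12.83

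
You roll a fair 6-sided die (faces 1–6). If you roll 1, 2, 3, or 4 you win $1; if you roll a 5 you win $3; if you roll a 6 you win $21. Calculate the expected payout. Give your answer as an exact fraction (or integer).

14/3 dollars

E[payout] = (2/3)·1 + (1/6)·3 + (1/6)·21 = 14/3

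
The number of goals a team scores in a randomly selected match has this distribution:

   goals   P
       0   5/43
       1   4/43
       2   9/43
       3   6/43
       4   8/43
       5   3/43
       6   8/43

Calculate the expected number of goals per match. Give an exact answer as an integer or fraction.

135/43

E[X] = (5/43)·0 + (4/43)·1 + (9/43)·2 + (6/43)·3 + (8/43)·4 + (3/43)·5 + (8/43)·6
     = 135/43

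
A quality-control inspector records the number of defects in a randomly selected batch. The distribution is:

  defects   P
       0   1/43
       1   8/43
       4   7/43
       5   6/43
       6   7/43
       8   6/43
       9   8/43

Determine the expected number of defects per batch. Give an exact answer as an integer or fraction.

E[X] = (1/43)·0 + (8/43)·1 + (7/43)·4 + (6/43)·5 + (7/43)·6 + (6/43)·8 + (8/43)·9
     = 228/43

228/43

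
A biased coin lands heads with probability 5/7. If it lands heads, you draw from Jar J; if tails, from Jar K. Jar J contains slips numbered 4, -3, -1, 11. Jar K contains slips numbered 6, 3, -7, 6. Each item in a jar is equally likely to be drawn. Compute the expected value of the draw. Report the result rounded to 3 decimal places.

E[X | Jar J] = (4 − 3 − 1 + 11)/4 = 11/4
E[X | Jar K] = (6 + 3 − 7 + 6)/4 = 2
E[X] = (5/7)·11/4 + (2/7)·2 = 71/28 ≈ 2.536

2.536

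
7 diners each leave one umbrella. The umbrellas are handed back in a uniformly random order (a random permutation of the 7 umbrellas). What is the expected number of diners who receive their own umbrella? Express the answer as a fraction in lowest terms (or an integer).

Let Xᵢ = 1 if person i gets their own umbrella. For each i, P(Xᵢ=1) = 1/7.
By linearity of expectation, E[X₁+…+X_7] = 7·(1/7) = 1.

1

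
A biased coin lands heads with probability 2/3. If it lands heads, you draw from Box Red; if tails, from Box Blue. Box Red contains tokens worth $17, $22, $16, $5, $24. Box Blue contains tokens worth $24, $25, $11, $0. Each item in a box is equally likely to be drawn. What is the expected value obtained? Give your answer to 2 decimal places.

E[X | Box Red] = (17 + 22 + 16 + 5 + 24)/5 = 84/5
E[X | Box Blue] = (24 + 25 + 11 + 0)/4 = 15
E[X] = (2/3)·84/5 + (1/3)·15 = 81/5 ≈ 16.20

$16.20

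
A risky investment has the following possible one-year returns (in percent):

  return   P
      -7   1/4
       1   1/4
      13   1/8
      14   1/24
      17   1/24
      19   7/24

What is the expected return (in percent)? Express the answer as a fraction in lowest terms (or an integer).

167/24

E[X] = (1/4)·(-7) + (1/4)·1 + (1/8)·13 + (1/24)·14 + (1/24)·17 + (7/24)·19
     = 167/24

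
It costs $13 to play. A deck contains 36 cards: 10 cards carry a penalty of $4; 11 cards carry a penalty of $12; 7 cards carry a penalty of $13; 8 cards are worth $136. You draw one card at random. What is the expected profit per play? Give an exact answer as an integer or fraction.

E[payout] = (10/36)·(-4) + (11/36)·(-12) + (7/36)·(-13) + (8/36)·136 = 275/12
Expected profit = 275/12 − 13 = 119/12

119/12 dollars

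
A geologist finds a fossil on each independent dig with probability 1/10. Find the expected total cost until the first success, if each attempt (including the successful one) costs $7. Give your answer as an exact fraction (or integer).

E[#attempts] = 1/p = 10; E[cost] = 7·10 = 70.

$70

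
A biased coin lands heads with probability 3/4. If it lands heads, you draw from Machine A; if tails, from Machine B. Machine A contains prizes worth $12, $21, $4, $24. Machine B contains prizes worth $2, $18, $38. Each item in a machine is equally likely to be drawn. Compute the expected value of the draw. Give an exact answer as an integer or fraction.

781/48 dollars

E[X | Machine A] = (12 + 21 + 4 + 24)/4 = 61/4
E[X | Machine B] = (2 + 18 + 38)/3 = 58/3
E[X] = (3/4)·61/4 + (1/4)·58/3 = 781/48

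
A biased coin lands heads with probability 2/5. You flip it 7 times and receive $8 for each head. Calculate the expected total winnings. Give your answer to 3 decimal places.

E[#heads] = 7·2/5 = 14/5 (linearity over flips).
E[winnings] = 8·14/5 = 112/5.
≈ 22.400

$22.400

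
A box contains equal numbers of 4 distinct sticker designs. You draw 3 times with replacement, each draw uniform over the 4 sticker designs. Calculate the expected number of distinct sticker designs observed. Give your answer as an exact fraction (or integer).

37/16

Let Xⱼ=1 if type j appears at least once. P(Xⱼ=1) = 1 − ((4−1)/4)^3 = 37/64.
E[#distinct] = 4·37/64 = 37/16.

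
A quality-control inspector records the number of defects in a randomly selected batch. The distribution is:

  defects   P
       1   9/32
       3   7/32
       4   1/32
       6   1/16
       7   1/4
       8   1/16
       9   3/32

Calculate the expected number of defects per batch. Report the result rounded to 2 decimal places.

4.53

E[X] = (9/32)·1 + (7/32)·3 + (1/32)·4 + (1/16)·6 + (1/4)·7 + (1/16)·8 + (3/32)·9
     = 145/32 ≈ 4.53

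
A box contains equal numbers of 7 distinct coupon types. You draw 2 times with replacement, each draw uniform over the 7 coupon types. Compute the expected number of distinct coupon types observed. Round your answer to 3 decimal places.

Let Xⱼ=1 if type j appears at least once. P(Xⱼ=1) = 1 − ((7−1)/7)^2 = 13/49.
E[#distinct] = 7·13/49 = 13/7.
≈ 1.857

1.857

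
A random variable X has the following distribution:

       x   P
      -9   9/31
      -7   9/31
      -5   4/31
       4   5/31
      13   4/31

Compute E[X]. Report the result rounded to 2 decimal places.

-2.97

E[X] = (9/31)·(-9) + (9/31)·(-7) + (4/31)·(-5) + (5/31)·4 + (4/31)·13
     = -92/31 ≈ -2.97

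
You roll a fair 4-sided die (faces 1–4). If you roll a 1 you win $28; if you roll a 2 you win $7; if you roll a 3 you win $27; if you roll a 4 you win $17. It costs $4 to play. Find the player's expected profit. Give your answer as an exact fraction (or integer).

63/4 dollars

E[payout] = (1/4)·7 + (1/4)·17 + (1/4)·27 + (1/4)·28 = 79/4
Expected profit = 79/4 − 4 = 63/4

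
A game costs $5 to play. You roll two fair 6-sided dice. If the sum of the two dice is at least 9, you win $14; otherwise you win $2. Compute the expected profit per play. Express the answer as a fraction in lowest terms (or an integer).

E[payout] = (13/18)·2 + (5/18)·14 = 16/3
Expected profit = 16/3 − 5 = 1/3

1/3 dollars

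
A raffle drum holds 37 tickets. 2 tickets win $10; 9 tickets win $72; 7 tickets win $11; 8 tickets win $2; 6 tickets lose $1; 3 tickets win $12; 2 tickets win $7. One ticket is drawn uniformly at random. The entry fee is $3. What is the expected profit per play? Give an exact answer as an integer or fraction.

E[payout] = (2/37)·10 + (9/37)·72 + (7/37)·11 + (8/37)·2 + (6/37)·(-1) + (3/37)·12 + (2/37)·7 = 805/37
Expected profit = 805/37 − 3 = 694/37

694/37 dollars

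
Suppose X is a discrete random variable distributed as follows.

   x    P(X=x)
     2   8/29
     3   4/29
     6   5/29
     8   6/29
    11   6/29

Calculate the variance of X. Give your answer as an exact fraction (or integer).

9798/841

E[X] = (8/29)·2 + (4/29)·3 + (5/29)·6 + (6/29)·8 + (6/29)·11 = 172/29
E[X²] = (8/29)·4 + (4/29)·9 + (5/29)·36 + (6/29)·64 + (6/29)·121 = 1358/29
Var(X) = 1358/29 − (172/29)² = 9798/841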